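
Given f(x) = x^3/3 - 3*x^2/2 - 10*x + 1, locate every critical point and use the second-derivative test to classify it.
f'(x) = x^2 - 3*x - 10

Solve f'(x) = 0:
  Factor: x^2 - 3*x - 10 = (x - 5)*(x + 2) = 0.
  ⇒ x = -2, 5

f''(x) = 2*x - 3
Second-derivative test at each critical point:
  f''(-2) = -7 < 0 → local maximum
  f''(5) = 7 > 0 → local minimum

Critical points: x = -2 (local maximum); x = 5 (local minimum)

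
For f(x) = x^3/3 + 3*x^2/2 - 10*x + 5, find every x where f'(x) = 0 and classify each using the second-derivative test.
f'(x) = x^2 + 3*x - 10

Solve f'(x) = 0:
  Factor: x^2 + 3*x - 10 = (x - 2)*(x + 5) = 0.
  ⇒ x = -5, 2

f''(x) = 2*x + 3
Second-derivative test at each critical point:
  f''(-5) = -7 < 0 → local maximum
  f''(2) = 7 > 0 → local minimum

Critical points: x = -5 (local maximum); x = 2 (local minimum)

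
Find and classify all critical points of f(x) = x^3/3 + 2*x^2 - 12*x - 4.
f'(x) = x^2 + 4*x - 12

Solve f'(x) = 0:
  Factor: x^2 + 4*x - 12 = (x - 2)*(x + 6) = 0.
  ⇒ x = -6, 2

f''(x) = 2*x + 4
Second-derivative test at each critical point:
  f''(-6) = -8 < 0 → local maximum
  f''(2) = 8 > 0 → local minimum

Critical points: x = -6 (local maximum); x = 2 (local minimum)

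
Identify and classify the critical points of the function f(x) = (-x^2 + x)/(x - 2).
f'(x) = (-x^2 + 4*x - 2)/(x^2 - 4*x + 4)

Solve f'(x) = 0:
  f'(x) = -(x^2 - 4*x + 2)/(x - 2)^2; the denominator is positive wherever f is defined, so f'(x) = 0 ⇔ -x^2 + 4*x - 2 = 0.
  x^2 - 4*x + 2 = 0 has no rational roots; quadratic formula: x = (4 ± √8)/2.
  ⇒ x = 2 - sqrt(2) ≈ 0.5858, sqrt(2) + 2 ≈ 3.4142

f''(x) = -4/(x^3 - 6*x^2 + 12*x - 8)
Second-derivative test at each critical point:
  f''(0.5858) = 1.4142 > 0 → local minimum
  f''(3.4142) = -1.4142 < 0 → local maximum

Critical points: x = 2 - sqrt(2) ≈ 0.5858 (local minimum); x = sqrt(2) + 2 ≈ 3.4142 (local maximum)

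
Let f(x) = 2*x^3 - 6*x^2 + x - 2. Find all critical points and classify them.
f'(x) = 6*x^2 - 12*x + 1

Solve f'(x) = 0:
  6*x^2 - 12*x + 1 = 0 has no rational roots; quadratic formula: x = (12 ± √120)/12.
  ⇒ x = 1 - sqrt(30)/6 ≈ 0.0871, sqrt(30)/6 + 1 ≈ 1.9129

f''(x) = 12*x - 12
Second-derivative test at each critical point:
  f''(0.0871) = -10.9545 < 0 → local maximum
  f''(1.9129) = 10.9545 > 0 → local minimum

Critical points: x = 1 - sqrt(30)/6 ≈ 0.0871 (local maximum); x = sqrt(30)/6 + 1 ≈ 1.9129 (local minimum)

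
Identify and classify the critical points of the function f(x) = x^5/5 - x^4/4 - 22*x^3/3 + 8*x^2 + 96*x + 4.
f'(x) = x^4 - x^3 - 22*x^2 + 16*x + 96

Solve f'(x) = 0:
  Factor: x^4 - x^3 - 22*x^2 + 16*x + 96 = (x - 4)*(x - 3)*(x + 2)*(x + 4) = 0.
  ⇒ x = -4, -2, 3, 4

f''(x) = 4*x^3 - 3*x^2 - 44*x + 16
Second-derivative test at each critical point:
  f''(-4) = -112 < 0 → local maximum
  f''(-2) = 60 > 0 → local minimum
  f''(3) = -35 < 0 → local maximum
  f''(4) = 48 > 0 → local minimum

Critical points: x = -4 (local maximum); x = -2 (local minimum); x = 3 (local maximum); x = 4 (local minimum)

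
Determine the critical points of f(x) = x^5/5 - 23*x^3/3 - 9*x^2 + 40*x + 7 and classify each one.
f'(x) = x^4 - 23*x^2 - 18*x + 40

Solve f'(x) = 0:
  Factor: x^4 - 23*x^2 - 18*x + 40 = (x - 5)*(x - 1)*(x + 2)*(x + 4) = 0.
  ⇒ x = -4, -2, 1, 5

f''(x) = 4*x^3 - 46*x - 18
Second-derivative test at each critical point:
  f''(-4) = -90 < 0 → local maximum
  f''(-2) = 42 > 0 → local minimum
  f''(1) = -60 < 0 → local maximum
  f''(5) = 252 > 0 → local minimum

Critical points: x = -4 (local maximum); x = -2 (local minimum); x = 1 (local maximum); x = 5 (local minimum)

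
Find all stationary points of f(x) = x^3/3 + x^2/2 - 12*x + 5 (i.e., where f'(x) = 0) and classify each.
f'(x) = x^2 + x - 12

Solve f'(x) = 0:
  Factor: x^2 + x - 12 = (x - 3)*(x + 4) = 0.
  ⇒ x = -4, 3

f''(x) = 2*x + 1
Second-derivative test at each critical point:
  f''(-4) = -7 < 0 → local maximum
  f''(3) = 7 > 0 → local minimum

Critical points: x = -4 (local maximum); x = 3 (local minimum)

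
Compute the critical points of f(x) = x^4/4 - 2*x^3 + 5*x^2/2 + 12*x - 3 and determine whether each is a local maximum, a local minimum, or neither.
f'(x) = x^3 - 6*x^2 + 5*x + 12

Solve f'(x) = 0:
  Factor: x^3 - 6*x^2 + 5*x + 12 = (x - 4)*(x - 3)*(x + 1) = 0.
  ⇒ x = -1, 3, 4

f''(x) = 3*x^2 - 12*x + 5
Second-derivative test at each critical point:
  f''(-1) = 20 > 0 → local minimum
  f''(3) = -4 < 0 → local maximum
  f''(4) = 5 > 0 → local minimum

Critical points: x = -1 (local minimum); x = 3 (local maximum); x = 4 (local minimum)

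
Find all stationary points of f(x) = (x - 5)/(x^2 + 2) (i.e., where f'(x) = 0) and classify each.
f'(x) = (x^2 - 2*x*(x - 5) + 2)/(x^2 + 2)^2

Solve f'(x) = 0:
  f'(x) = -(x^2 - 10*x - 2)/(x^2 + 2)^2; the denominator is positive wherever f is defined, so f'(x) = 0 ⇔ -x^2 + 10*x + 2 = 0.
  x^2 - 10*x - 2 = 0 has no rational roots; quadratic formula: x = (10 ± √108)/2.
  ⇒ x = 5 - 3*sqrt(3) ≈ -0.1962, 5 + 3*sqrt(3) ≈ 10.1962

f''(x) = 2*(4*x^2*(x - 5) + (5 - 3*x)*(x^2 + 2))/(x^2 + 2)^3
Second-derivative test at each critical point:
  f''(-0.1962) = 2.5009 > 0 → local minimum
  f''(10.1962) = -0.0009 < 0 → local maximum

Critical points: x = 5 - 3*sqrt(3) ≈ -0.1962 (local minimum); x = 5 + 3*sqrt(3) ≈ 10.1962 (local maximum)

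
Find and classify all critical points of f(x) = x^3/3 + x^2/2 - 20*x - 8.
f'(x) = x^2 + x - 20

Solve f'(x) = 0:
  Factor: x^2 + x - 20 = (x - 4)*(x + 5) = 0.
  ⇒ x = -5, 4

f''(x) = 2*x + 1
Second-derivative test at each critical point:
  f''(-5) = -9 < 0 → local maximum
  f''(4) = 9 > 0 → local minimum

Critical points: x = -5 (local maximum); x = 4 (local minimum)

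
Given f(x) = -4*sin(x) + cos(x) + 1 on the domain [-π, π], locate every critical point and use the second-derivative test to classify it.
f'(x) = -sin(x) - 4*cos(x)

Solve f'(x) = 0 on [-π, π]:
  f'(x) = 0 ⇔ -4*cos(x) = sin(x) ⇔ tan(x) = -4, i.e. x = arctan(-4) + nπ; keep the solutions lying in [-π, π].
  ⇒ x = -atan(4) ≈ -1.3258, pi - atan(4) ≈ 1.8158

f''(x) = 4*sin(x) - cos(x)
Second-derivative test at each critical point:
  f''(-1.3258) = -4.1231 < 0 → local maximum
  f''(1.8158) = 4.1231 > 0 → local minimum

Critical points: x = -atan(4) ≈ -1.3258 (local maximum); x = pi - atan(4) ≈ 1.8158 (local minimum)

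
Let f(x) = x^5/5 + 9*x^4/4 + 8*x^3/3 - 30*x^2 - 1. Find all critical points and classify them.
f'(x) = x*(x^3 + 9*x^2 + 8*x - 60)

Solve f'(x) = 0:
  Factor: x^4 + 9*x^3 + 8*x^2 - 60*x = x*(x - 2)*(x + 5)*(x + 6) = 0.
  ⇒ x = -6, -5, 0, 2

f''(x) = 4*x^3 + 27*x^2 + 16*x - 60
Second-derivative test at each critical point:
  f''(-6) = -48 < 0 → local maximum
  f''(-5) = 35 > 0 → local minimum
  f''(0) = -60 < 0 → local maximum
  f''(2) = 112 > 0 → local minimum

Critical points: x = -6 (local maximum); x = -5 (local minimum); x = 0 (local maximum); x = 2 (local minimum)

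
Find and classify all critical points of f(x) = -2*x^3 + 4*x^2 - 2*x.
f'(x) = -6*x^2 + 8*x - 2

Solve f'(x) = 0:
  Factor: -6*x^2 + 8*x - 2 = -2*(x - 1)*(3*x - 1) = 0.
  ⇒ x = 1/3, 1

f''(x) = 8 - 12*x
Second-derivative test at each critical point:
  f''(1/3) = 4 > 0 → local minimum
  f''(1) = -4 < 0 → local maximum

Critical points: x = 1/3 (local minimum); x = 1 (local maximum)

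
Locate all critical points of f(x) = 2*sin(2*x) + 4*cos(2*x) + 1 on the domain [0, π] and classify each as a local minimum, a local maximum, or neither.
f'(x) = -8*sin(2*x) + 4*cos(2*x)

Solve f'(x) = 0 on [0, π]:
  f'(x) = 0 ⇔ 2*cos(2*x) = 4*sin(2*x) ⇔ tan(2*x) = 1/2, i.e. 2*x = arctan(1/2) + nπ; keep the solutions lying in [0, π].
  ⇒ x = atan(1/2)/2 ≈ 0.2318, atan(1/2)/2 + pi/2 ≈ 1.8026

f''(x) = -8*sin(2*x) - 16*cos(2*x)
Second-derivative test at each critical point:
  f''(0.2318) = -17.8885 < 0 → local maximum
  f''(1.8026) = 17.8885 > 0 → local minimum

Critical points: x = atan(1/2)/2 ≈ 0.2318 (local maximum); x = atan(1/2)/2 + pi/2 ≈ 1.8026 (local minimum)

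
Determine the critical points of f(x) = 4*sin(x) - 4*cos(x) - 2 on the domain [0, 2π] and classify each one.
f'(x) = 4*sqrt(2)*sin(x + pi/4)

Solve f'(x) = 0 on [0, 2π]:
  f'(x) = 0 ⇔ 4*cos(x) = -4*sin(x) ⇔ tan(x) = -1, i.e. x = arctan(-1) + nπ; keep the solutions lying in [0, 2π].
  ⇒ x = 3*pi/4 ≈ 2.3562, 7*pi/4 ≈ 5.4978

f''(x) = 4*sqrt(2)*cos(x + pi/4)
Second-derivative test at each critical point:
  f''(2.3562) = -5.6569 < 0 → local maximum
  f''(5.4978) = 5.6569 > 0 → local minimum

Critical points: x = 3*pi/4 ≈ 2.3562 (local maximum); x = 7*pi/4 ≈ 5.4978 (local minimum)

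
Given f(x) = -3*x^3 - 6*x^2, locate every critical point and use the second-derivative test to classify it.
f'(x) = 3*x*(-3*x - 4)

Solve f'(x) = 0:
  Factor: -9*x^2 - 12*x = -3*x*(3*x + 4) = 0.
  ⇒ x = -4/3, 0

f''(x) = -18*x - 12
Second-derivative test at each critical point:
  f''(-4/3) = 12 > 0 → local minimum
  f''(0) = -12 < 0 → local maximum

Critical points: x = -4/3 (local minimum); x = 0 (local maximum)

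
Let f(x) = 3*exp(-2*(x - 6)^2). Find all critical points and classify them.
f'(x) = 12*(6 - x)*exp(-2*(x - 6)^2)

Solve f'(x) = 0:
  f'(x) = (72 - 12*x)·exp(-2*(x - 6)^2) and exp(-2*(x - 6)^2) > 0 for every x, so f'(x) = 0 ⇔ 72 - 12*x = 0.
  Factor: 72 - 12*x = -12*(x - 6) = 0.
  ⇒ x = 6

f''(x) = 12*(4*(x - 6)^2 - 1)*exp(-2*(x - 6)^2)
Second-derivative test at each critical point:
  f''(6) = -12 < 0 → local maximum

Critical points: x = 6 (local maximum)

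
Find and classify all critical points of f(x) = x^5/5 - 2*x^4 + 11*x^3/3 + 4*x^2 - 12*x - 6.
f'(x) = x^4 - 8*x^3 + 11*x^2 + 8*x - 12

Solve f'(x) = 0:
  Factor: x^4 - 8*x^3 + 11*x^2 + 8*x - 12 = (x - 6)*(x - 2)*(x - 1)*(x + 1) = 0.
  ⇒ x = -1, 1, 2, 6

f''(x) = 4*x^3 - 24*x^2 + 22*x + 8
Second-derivative test at each critical point:
  f''(-1) = -42 < 0 → local maximum
  f''(1) = 10 > 0 → local minimum
  f''(2) = -12 < 0 → local maximum
  f''(6) = 140 > 0 → local minimum

Critical points: x = -1 (local maximum); x = 1 (local minimum); x = 2 (local maximum); x = 6 (local minimum)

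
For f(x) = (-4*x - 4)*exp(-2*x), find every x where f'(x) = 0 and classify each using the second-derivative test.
f'(x) = 4*(2*x + 1)*exp(-2*x)

Solve f'(x) = 0:
  f'(x) = (8*x + 4)·exp(-2*x) and exp(-2*x) > 0 for every x, so f'(x) = 0 ⇔ 8*x + 4 = 0.
  Factor: 8*x + 4 = 4*(2*x + 1) = 0.
  ⇒ x = -1/2

f''(x) = -16*x*exp(-2*x)
Second-derivative test at each critical point:
  f''(-1/2) = 21.7463 > 0 → local minimum

Critical points: x = -1/2 (local minimum)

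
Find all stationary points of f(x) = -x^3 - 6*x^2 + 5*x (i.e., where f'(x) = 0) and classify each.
f'(x) = -3*x^2 - 12*x + 5

Solve f'(x) = 0:
  3*x^2 + 12*x - 5 = 0 has no rational roots; quadratic formula: x = (-12 ± √204)/6.
  ⇒ x = -sqrt(51)/3 - 2 ≈ -4.3805, -2 + sqrt(51)/3 ≈ 0.3805

f''(x) = -6*x - 12
Second-derivative test at each critical point:
  f''(-4.3805) = 14.2829 > 0 → local minimum
  f''(0.3805) = -14.2829 < 0 → local maximum

Critical points: x = -sqrt(51)/3 - 2 ≈ -4.3805 (local minimum); x = -2 + sqrt(51)/3 ≈ 0.3805 (local maximum)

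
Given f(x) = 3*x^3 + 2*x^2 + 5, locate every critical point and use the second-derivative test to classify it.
f'(x) = x*(9*x + 4)

Solve f'(x) = 0:
  Factor: 9*x^2 + 4*x = x*(9*x + 4) = 0.
  ⇒ x = -4/9, 0

f''(x) = 18*x + 4
Second-derivative test at each critical point:
  f''(-4/9) = -4 < 0 → local maximum
  f''(0) = 4 > 0 → local minimum

Critical points: x = -4/9 (local maximum); x = 0 (local minimum)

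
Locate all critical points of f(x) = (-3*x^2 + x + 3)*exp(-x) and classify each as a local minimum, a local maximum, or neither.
f'(x) = (3*x^2 - 7*x - 2)*exp(-x)

Solve f'(x) = 0:
  f'(x) = (3*x^2 - 7*x - 2)·exp(-x) and exp(-x) > 0 for every x, so f'(x) = 0 ⇔ 3*x^2 - 7*x - 2 = 0.
  3*x^2 - 7*x - 2 = 0 has no rational roots; quadratic formula: x = (7 ± √73)/6.
  ⇒ x = 7/6 - sqrt(73)/6 ≈ -0.2573, 7/6 + sqrt(73)/6 ≈ 2.5907

f''(x) = (-3*x^2 + 13*x - 5)*exp(-x)
Second-derivative test at each critical point:
  f''(-0.2573) = -11.0515 < 0 → local maximum
  f''(2.5907) = 0.6405 > 0 → local minimum

Critical points: x = 7/6 - sqrt(73)/6 ≈ -0.2573 (local maximum); x = 7/6 + sqrt(73)/6 ≈ 2.5907 (local minimum)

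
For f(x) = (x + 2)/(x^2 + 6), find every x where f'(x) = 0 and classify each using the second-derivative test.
f'(x) = (x^2 - 2*x*(x + 2) + 6)/(x^2 + 6)^2

Solve f'(x) = 0:
  f'(x) = -(x^2 + 4*x - 6)/(x^2 + 6)^2; the denominator is positive wherever f is defined, so f'(x) = 0 ⇔ -x^2 - 4*x + 6 = 0.
  x^2 + 4*x - 6 = 0 has no rational roots; quadratic formula: x = (-4 ± √40)/2.
  ⇒ x = -sqrt(10) - 2 ≈ -5.1623, -2 + sqrt(10) ≈ 1.1623

f''(x) = 2*(4*x^2*(x + 2) - (3*x + 2)*(x^2 + 6))/(x^2 + 6)^3
Second-derivative test at each critical point:
  f''(-5.1623) = 0.0059 > 0 → local minimum
  f''(1.1623) = -0.1170 < 0 → local maximum

Critical points: x = -sqrt(10) - 2 ≈ -5.1623 (local minimum); x = -2 + sqrt(10) ≈ 1.1623 (local maximum)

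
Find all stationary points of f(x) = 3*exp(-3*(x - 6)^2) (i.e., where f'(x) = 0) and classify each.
f'(x) = 18*(6 - x)*exp(-3*(x - 6)^2)

Solve f'(x) = 0:
  f'(x) = (108 - 18*x)·exp(-3*(x - 6)^2) and exp(-3*(x - 6)^2) > 0 for every x, so f'(x) = 0 ⇔ 108 - 18*x = 0.
  Factor: 108 - 18*x = -18*(x - 6) = 0.
  ⇒ x = 6

f''(x) = 18*(6*(x - 6)^2 - 1)*exp(-3*(x - 6)^2)
Second-derivative test at each critical point:
  f''(6) = -18 < 0 → local maximum

Critical points: x = 6 (local maximum)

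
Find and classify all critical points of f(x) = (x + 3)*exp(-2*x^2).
f'(x) = (-4*x*(x + 3) + 1)*exp(-2*x^2)

Solve f'(x) = 0:
  f'(x) = (-4*x^2 - 12*x + 1)·exp(-2*x^2) and exp(-2*x^2) > 0 for every x, so f'(x) = 0 ⇔ -4*x^2 - 12*x + 1 = 0.
  4*x^2 + 12*x - 1 = 0 has no rational roots; quadratic formula: x = (-12 ± √160)/8.
  ⇒ x = -sqrt(10)/2 - 3/2 ≈ -3.0811, -3/2 + sqrt(10)/2 ≈ 0.0811

f''(x) = 4*(4*x^2*(x + 3) - 3*x - 3)*exp(-2*x^2)
Second-derivative test at each critical point:
  f''(-3.0811) = 7.181e-08 > 0 → local minimum
  f''(0.0811) = -12.4837 < 0 → local maximum

Critical points: x = -sqrt(10)/2 - 3/2 ≈ -3.0811 (local minimum); x = -3/2 + sqrt(10)/2 ≈ 0.0811 (local maximum)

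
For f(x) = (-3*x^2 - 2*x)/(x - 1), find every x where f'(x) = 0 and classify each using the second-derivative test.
f'(x) = (-3*x^2 + 6*x + 2)/(x^2 - 2*x + 1)

Solve f'(x) = 0:
  f'(x) = -(3*x^2 - 6*x - 2)/(x - 1)^2; the denominator is positive wherever f is defined, so f'(x) = 0 ⇔ -3*x^2 + 6*x + 2 = 0.
  3*x^2 - 6*x - 2 = 0 has no rational roots; quadratic formula: x = (6 ± √60)/6.
  ⇒ x = 1 - sqrt(15)/3 ≈ -0.2910, 1 + sqrt(15)/3 ≈ 2.2910

f''(x) = -10/(x^3 - 3*x^2 + 3*x - 1)
Second-derivative test at each critical point:
  f''(-0.2910) = 4.6476 > 0 → local minimum
  f''(2.2910) = -4.6476 < 0 → local maximum

Critical points: x = 1 - sqrt(15)/3 ≈ -0.2910 (local minimum); x = 1 + sqrt(15)/3 ≈ 2.2910 (local maximum)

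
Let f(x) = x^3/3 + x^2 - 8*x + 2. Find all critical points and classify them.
f'(x) = x^2 + 2*x - 8

Solve f'(x) = 0:
  Factor: x^2 + 2*x - 8 = (x - 2)*(x + 4) = 0.
  ⇒ x = -4, 2

f''(x) = 2*x + 2
Second-derivative test at each critical point:
  f''(-4) = -6 < 0 → local maximum
  f''(2) = 6 > 0 → local minimum

Critical points: x = -4 (local maximum); x = 2 (local minimum)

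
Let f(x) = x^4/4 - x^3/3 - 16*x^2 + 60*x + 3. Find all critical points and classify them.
f'(x) = x^3 - x^2 - 32*x + 60

Solve f'(x) = 0:
  Factor: x^3 - x^2 - 32*x + 60 = (x - 5)*(x - 2)*(x + 6) = 0.
  ⇒ x = -6, 2, 5

f''(x) = 3*x^2 - 2*x - 32
Second-derivative test at each critical point:
  f''(-6) = 88 > 0 → local minimum
  f''(2) = -24 < 0 → local maximum
  f''(5) = 33 > 0 → local minimum

Critical points: x = -6 (local minimum); x = 2 (local maximum); x = 5 (local minimum)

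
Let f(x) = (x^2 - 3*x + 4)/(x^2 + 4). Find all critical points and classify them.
f'(x) = 3*(x^2 - 4)/(x^4 + 8*x^2 + 16)

Solve f'(x) = 0:
  f'(x) = 3*(x - 2)*(x + 2)/(x^2 + 4)^2; the denominator is positive wherever f is defined, so f'(x) = 0 ⇔ 3*x^2 - 12 = 0.
  Factor: 3*x^2 - 12 = 3*(x - 2)*(x + 2) = 0.
  ⇒ x = -2, 2

f''(x) = 6*x*(12 - x^2)/(x^6 + 12*x^4 + 48*x^2 + 64)
Second-derivative test at each critical point:
  f''(-2) = -3/16 < 0 → local maximum
  f''(2) = 3/16 > 0 → local minimum

Critical points: x = -2 (local maximum); x = 2 (local minimum)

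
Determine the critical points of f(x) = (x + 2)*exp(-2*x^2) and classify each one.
f'(x) = (-4*x*(x + 2) + 1)*exp(-2*x^2)

Solve f'(x) = 0:
  f'(x) = (-4*x^2 - 8*x + 1)·exp(-2*x^2) and exp(-2*x^2) > 0 for every x, so f'(x) = 0 ⇔ -4*x^2 - 8*x + 1 = 0.
  4*x^2 + 8*x - 1 = 0 has no rational roots; quadratic formula: x = (-8 ± √80)/8.
  ⇒ x = -sqrt(5)/2 - 1 ≈ -2.1180, -1 + sqrt(5)/2 ≈ 0.1180

f''(x) = 4*(4*x^2*(x + 2) - 3*x - 2)*exp(-2*x^2)
Second-derivative test at each critical point:
  f''(-2.1180) = 0.0011 > 0 → local minimum
  f''(0.1180) = -8.6985 < 0 → local maximum

Critical points: x = -sqrt(5)/2 - 1 ≈ -2.1180 (local minimum); x = -1 + sqrt(5)/2 ≈ 0.1180 (local maximum)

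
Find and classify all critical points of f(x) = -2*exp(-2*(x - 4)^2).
f'(x) = 8*(x - 4)*exp(-2*(x - 4)^2)

Solve f'(x) = 0:
  f'(x) = (8*x - 32)·exp(-2*(x - 4)^2) and exp(-2*(x - 4)^2) > 0 for every x, so f'(x) = 0 ⇔ 8*x - 32 = 0.
  Factor: 8*x - 32 = 8*(x - 4) = 0.
  ⇒ x = 4

f''(x) = 8*(1 - 4*(x - 4)^2)*exp(-2*(x - 4)^2)
Second-derivative test at each critical point:
  f''(4) = 8 > 0 → local minimum

Critical points: x = 4 (local minimum)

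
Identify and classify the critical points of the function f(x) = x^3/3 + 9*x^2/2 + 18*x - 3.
f'(x) = x^2 + 9*x + 18

Solve f'(x) = 0:
  Factor: x^2 + 9*x + 18 = (x + 3)*(x + 6) = 0.
  ⇒ x = -6, -3

f''(x) = 2*x + 9
Second-derivative test at each critical point:
  f''(-6) = -3 < 0 → local maximum
  f''(-3) = 3 > 0 → local minimum

Critical points: x = -6 (local maximum); x = -3 (local minimum)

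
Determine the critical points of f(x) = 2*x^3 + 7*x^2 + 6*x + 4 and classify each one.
f'(x) = 6*x^2 + 14*x + 6

Solve f'(x) = 0:
  Factor: 6*x^2 + 14*x + 6 = 2*(3*x^2 + 7*x + 3); 3*x^2 + 7*x + 3 = 0 has no rational roots; quadratic formula: x = (-7 ± √13)/6.
  ⇒ x = -7/6 - sqrt(13)/6 ≈ -1.7676, -7/6 + sqrt(13)/6 ≈ -0.5657

f''(x) = 12*x + 14
Second-derivative test at each critical point:
  f''(-1.7676) = -7.2111 < 0 → local maximum
  f''(-0.5657) = 7.2111 > 0 → local minimum

Critical points: x = -7/6 - sqrt(13)/6 ≈ -1.7676 (local maximum); x = -7/6 + sqrt(13)/6 ≈ -0.5657 (local minimum)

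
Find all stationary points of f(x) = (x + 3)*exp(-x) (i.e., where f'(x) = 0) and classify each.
f'(x) = (-x - 2)*exp(-x)

Solve f'(x) = 0:
  f'(x) = (-x - 2)·exp(-x) and exp(-x) > 0 for every x, so f'(x) = 0 ⇔ -x - 2 = 0.
  -x - 2 = 0.
  ⇒ x = -2

f''(x) = (x + 1)*exp(-x)
Second-derivative test at each critical point:
  f''(-2) = -7.3891 < 0 → local maximum

Critical points: x = -2 (local maximum)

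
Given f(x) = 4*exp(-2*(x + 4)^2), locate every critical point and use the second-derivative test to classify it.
f'(x) = 16*(-x - 4)*exp(-2*(x + 4)^2)

Solve f'(x) = 0:
  f'(x) = (-16*x - 64)·exp(-2*(x + 4)^2) and exp(-2*(x + 4)^2) > 0 for every x, so f'(x) = 0 ⇔ -16*x - 64 = 0.
  Factor: -16*x - 64 = -16*(x + 4) = 0.
  ⇒ x = -4

f''(x) = 16*(4*(x + 4)^2 - 1)*exp(-2*(x + 4)^2)
Second-derivative test at each critical point:
  f''(-4) = -16 < 0 → local maximum

Critical points: x = -4 (local maximum)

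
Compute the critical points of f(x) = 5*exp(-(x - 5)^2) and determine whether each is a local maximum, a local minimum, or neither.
f'(x) = 10*(5 - x)*exp(-(x - 5)^2)

Solve f'(x) = 0:
  f'(x) = (50 - 10*x)·exp(-(x - 5)^2) and exp(-(x - 5)^2) > 0 for every x, so f'(x) = 0 ⇔ 50 - 10*x = 0.
  Factor: 50 - 10*x = -10*(x - 5) = 0.
  ⇒ x = 5

f''(x) = 10*(2*(x - 5)^2 - 1)*exp(-(x - 5)^2)
Second-derivative test at each critical point:
  f''(5) = -10 < 0 → local maximum

Critical points: x = 5 (local maximum)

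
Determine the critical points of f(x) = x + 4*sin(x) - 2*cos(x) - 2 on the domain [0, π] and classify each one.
f'(x) = 2*sin(x) + 4*cos(x) + 1

Solve f'(x) = 0 on [0, π]:
  f'(x) = 0 ⇔ 2*sin(x) + 4*cos(x) = -1. Write the left side as R·cos(x + φ) with R = √(4² + (-2)²) = 2*sqrt(5), cos φ = 2*sqrt(5)/5, sin φ = -sqrt(5)/5; then cos(x + φ) = -sqrt(5)/10. Solve for x and keep the solutions lying in [0, π].
  ⇒ x = atan((-1 + 2*sqrt(19))/(-sqrt(19) - 2)) + pi ≈ 2.2600

f''(x) = -4*sin(x) + 2*cos(x)
Second-derivative test at each critical point:
  f''(2.2600) = -4.3589 < 0 → local maximum

Critical points: x = atan((-1 + 2*sqrt(19))/(-sqrt(19) - 2)) + pi ≈ 2.2600 (local maximum)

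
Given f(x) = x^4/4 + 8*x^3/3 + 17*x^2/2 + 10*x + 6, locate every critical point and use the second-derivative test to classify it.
f'(x) = x^3 + 8*x^2 + 17*x + 10

Solve f'(x) = 0:
  Factor: x^3 + 8*x^2 + 17*x + 10 = (x + 1)*(x + 2)*(x + 5) = 0.
  ⇒ x = -5, -2, -1

f''(x) = 3*x^2 + 16*x + 17
Second-derivative test at each critical point:
  f''(-5) = 12 > 0 → local minimum
  f''(-2) = -3 < 0 → local maximum
  f''(-1) = 4 > 0 → local minimum

Critical points: x = -5 (local minimum); x = -2 (local maximum); x = -1 (local minimum)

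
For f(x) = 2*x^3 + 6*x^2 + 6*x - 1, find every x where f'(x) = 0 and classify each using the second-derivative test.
f'(x) = 6*x^2 + 12*x + 6

Solve f'(x) = 0:
  Factor: 6*x^2 + 12*x + 6 = 6*(x + 1)^2 = 0.
  ⇒ x = -1

f''(x) = 12*x + 12
Second-derivative test at each critical point:
  f''(-1) = 0, so the second-derivative test is inconclusive; use the first-derivative test: f'(-5/4) = 0.3750, f'(-3/4) = 0.3750 — f' is positive on both sides (no sign change) → neither a local maximum nor a local minimum

Critical points: x = -1 (neither)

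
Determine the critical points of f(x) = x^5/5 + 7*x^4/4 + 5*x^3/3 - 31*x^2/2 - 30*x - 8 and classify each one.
f'(x) = x^4 + 7*x^3 + 5*x^2 - 31*x - 30

Solve f'(x) = 0:
  Factor: x^4 + 7*x^3 + 5*x^2 - 31*x - 30 = (x - 2)*(x + 1)*(x + 3)*(x + 5) = 0.
  ⇒ x = -5, -3, -1, 2

f''(x) = 4*x^3 + 21*x^2 + 10*x - 31
Second-derivative test at each critical point:
  f''(-5) = -56 < 0 → local maximum
  f''(-3) = 20 > 0 → local minimum
  f''(-1) = -24 < 0 → local maximum
  f''(2) = 105 > 0 → local minimum

Critical points: x = -5 (local maximum); x = -3 (local minimum); x = -1 (local maximum); x = 2 (local minimum)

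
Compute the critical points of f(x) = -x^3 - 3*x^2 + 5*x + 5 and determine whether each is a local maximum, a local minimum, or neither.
f'(x) = -3*x^2 - 6*x + 5

Solve f'(x) = 0:
  3*x^2 + 6*x - 5 = 0 has no rational roots; quadratic formula: x = (-6 ± √96)/6.
  ⇒ x = -2*sqrt(6)/3 - 1 ≈ -2.6330, -1 + 2*sqrt(6)/3 ≈ 0.6330

f''(x) = -6*x - 6
Second-derivative test at each critical point:
  f''(-2.6330) = 9.7980 > 0 → local minimum
  f''(0.6330) = -9.7980 < 0 → local maximum

Critical points: x = -2*sqrt(6)/3 - 1 ≈ -2.6330 (local minimum); x = -1 + 2*sqrt(6)/3 ≈ 0.6330 (local maximum)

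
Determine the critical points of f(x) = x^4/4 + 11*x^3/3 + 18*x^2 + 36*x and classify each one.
f'(x) = x^3 + 11*x^2 + 36*x + 36

Solve f'(x) = 0:
  Factor: x^3 + 11*x^2 + 36*x + 36 = (x + 2)*(x + 3)*(x + 6) = 0.
  ⇒ x = -6, -3, -2

f''(x) = 3*x^2 + 22*x + 36
Second-derivative test at each critical point:
  f''(-6) = 12 > 0 → local minimum
  f''(-3) = -3 < 0 → local maximum
  f''(-2) = 4 > 0 → local minimum

Critical points: x = -6 (local minimum); x = -3 (local maximum); x = -2 (local minimum)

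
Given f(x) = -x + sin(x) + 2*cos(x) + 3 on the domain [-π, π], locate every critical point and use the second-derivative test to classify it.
f'(x) = -2*sin(x) + cos(x) - 1

Solve f'(x) = 0 on [-π, π]:
  f'(x) = 0 ⇔ -2*sin(x) + cos(x) = 1. Write the left side as R·cos(x + φ) with R = √(1² + 2²) = sqrt(5), cos φ = sqrt(5)/5, sin φ = 2*sqrt(5)/5; then cos(x + φ) = sqrt(5)/5. Solve for x and keep the solutions lying in [-π, π].
  ⇒ x = -pi + atan(4/3) ≈ -2.2143, 0

f''(x) = -sin(x) - 2*cos(x)
Second-derivative test at each critical point:
  f''(-2.2143) = 2 > 0 → local minimum
  f''(0) = -2 < 0 → local maximum

Critical points: x = -pi + atan(4/3) ≈ -2.2143 (local minimum); x = 0 (local maximum)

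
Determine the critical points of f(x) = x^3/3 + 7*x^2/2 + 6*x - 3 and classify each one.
f'(x) = x^2 + 7*x + 6

Solve f'(x) = 0:
  Factor: x^2 + 7*x + 6 = (x + 1)*(x + 6) = 0.
  ⇒ x = -6, -1

f''(x) = 2*x + 7
Second-derivative test at each critical point:
  f''(-6) = -5 < 0 → local maximum
  f''(-1) = 5 > 0 → local minimum

Critical points: x = -6 (local maximum); x = -1 (local minimum)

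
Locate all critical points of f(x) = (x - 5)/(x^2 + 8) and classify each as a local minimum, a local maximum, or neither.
f'(x) = (x^2 - 2*x*(x - 5) + 8)/(x^2 + 8)^2

Solve f'(x) = 0:
  f'(x) = -(x^2 - 10*x - 8)/(x^2 + 8)^2; the denominator is positive wherever f is defined, so f'(x) = 0 ⇔ -x^2 + 10*x + 8 = 0.
  x^2 - 10*x - 8 = 0 has no rational roots; quadratic formula: x = (10 ± √132)/2.
  ⇒ x = 5 - sqrt(33) ≈ -0.7446, 5 + sqrt(33) ≈ 10.7446

f''(x) = 2*(4*x^2*(x - 5) + (5 - 3*x)*(x^2 + 8))/(x^2 + 8)^3
Second-derivative test at each critical point:
  f''(-0.7446) = 0.1570 > 0 → local minimum
  f''(10.7446) = -0.0008 < 0 → local maximum

Critical points: x = 5 - sqrt(33) ≈ -0.7446 (local minimum); x = 5 + sqrt(33) ≈ 10.7446 (local maximum)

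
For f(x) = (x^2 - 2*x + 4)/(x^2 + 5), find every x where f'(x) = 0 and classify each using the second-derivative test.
f'(x) = 2*(x^2 + x - 5)/(x^4 + 10*x^2 + 25)

Solve f'(x) = 0:
  f'(x) = 2*(x^2 + x - 5)/(x^2 + 5)^2; the denominator is positive wherever f is defined, so f'(x) = 0 ⇔ 2*x^2 + 2*x - 10 = 0.
  Factor: 2*x^2 + 2*x - 10 = 2*(x^2 + x - 5); x^2 + x - 5 = 0 has no rational roots; quadratic formula: x = (-1 ± √21)/2.
  ⇒ x = -sqrt(21)/2 - 1/2 ≈ -2.7913, -1/2 + sqrt(21)/2 ≈ 1.7913

f''(x) = 2*(-2*x^3 - 3*x^2 + 30*x + 5)/(x^6 + 15*x^4 + 75*x^2 + 125)
Second-derivative test at each critical point:
  f''(-2.7913) = -0.0560 < 0 → local maximum
  f''(1.7913) = 0.1360 > 0 → local minimum

Critical points: x = -sqrt(21)/2 - 1/2 ≈ -2.7913 (local maximum); x = -1/2 + sqrt(21)/2 ≈ 1.7913 (local minimum)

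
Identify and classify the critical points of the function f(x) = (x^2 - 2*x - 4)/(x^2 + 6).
f'(x) = 2*(x^2 + 10*x - 6)/(x^4 + 12*x^2 + 36)

Solve f'(x) = 0:
  f'(x) = 2*(x^2 + 10*x - 6)/(x^2 + 6)^2; the denominator is positive wherever f is defined, so f'(x) = 0 ⇔ 2*x^2 + 20*x - 12 = 0.
  Factor: 2*x^2 + 20*x - 12 = 2*(x^2 + 10*x - 6); x^2 + 10*x - 6 = 0 has no rational roots; quadratic formula: x = (-10 ± √124)/2.
  ⇒ x = -sqrt(31) - 5 ≈ -10.5678, -5 + sqrt(31) ≈ 0.5678

f''(x) = 4*(-x^3 - 15*x^2 + 18*x + 30)/(x^6 + 18*x^4 + 108*x^2 + 216)
Second-derivative test at each critical point:
  f''(-10.5678) = -0.0016 < 0 → local maximum
  f''(0.5678) = 0.5572 > 0 → local minimum

Critical points: x = -sqrt(31) - 5 ≈ -10.5678 (local maximum); x = -5 + sqrt(31) ≈ 0.5678 (local minimum)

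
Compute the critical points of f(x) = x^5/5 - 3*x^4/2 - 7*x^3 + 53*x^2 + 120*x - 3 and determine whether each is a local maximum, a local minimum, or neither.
f'(x) = x^4 - 6*x^3 - 21*x^2 + 106*x + 120

Solve f'(x) = 0:
  Factor: x^4 - 6*x^3 - 21*x^2 + 106*x + 120 = (x - 6)*(x - 5)*(x + 1)*(x + 4) = 0.
  ⇒ x = -4, -1, 5, 6

f''(x) = 4*x^3 - 18*x^2 - 42*x + 106
Second-derivative test at each critical point:
  f''(-4) = -270 < 0 → local maximum
  f''(-1) = 126 > 0 → local minimum
  f''(5) = -54 < 0 → local maximum
  f''(6) = 70 > 0 → local minimum

Critical points: x = -4 (local maximum); x = -1 (local minimum); x = 5 (local maximum); x = 6 (local minimum)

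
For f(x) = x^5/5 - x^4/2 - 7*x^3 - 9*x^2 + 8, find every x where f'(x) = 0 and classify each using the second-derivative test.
f'(x) = x*(x^3 - 2*x^2 - 21*x - 18)

Solve f'(x) = 0:
  Factor: x^4 - 2*x^3 - 21*x^2 - 18*x = x*(x - 6)*(x + 1)*(x + 3) = 0.
  ⇒ x = -3, -1, 0, 6

f''(x) = 4*x^3 - 6*x^2 - 42*x - 18
Second-derivative test at each critical point:
  f''(-3) = -54 < 0 → local maximum
  f''(-1) = 14 > 0 → local minimum
  f''(0) = -18 < 0 → local maximum
  f''(6) = 378 > 0 → local minimum

Critical points: x = -3 (local maximum); x = -1 (local minimum); x = 0 (local maximum); x = 6 (local minimum)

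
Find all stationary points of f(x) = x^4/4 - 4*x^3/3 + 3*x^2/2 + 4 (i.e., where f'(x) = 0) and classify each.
f'(x) = x*(x^2 - 4*x + 3)

Solve f'(x) = 0:
  Factor: x^3 - 4*x^2 + 3*x = x*(x - 3)*(x - 1) = 0.
  ⇒ x = 0, 1, 3

f''(x) = 3*x^2 - 8*x + 3
Second-derivative test at each critical point:
  f''(0) = 3 > 0 → local minimum
  f''(1) = -2 < 0 → local maximum
  f''(3) = 6 > 0 → local minimum

Critical points: x = 0 (local minimum); x = 1 (local maximum); x = 3 (local minimum)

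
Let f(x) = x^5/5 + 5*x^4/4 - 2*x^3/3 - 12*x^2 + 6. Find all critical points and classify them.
f'(x) = x*(x^3 + 5*x^2 - 2*x - 24)

Solve f'(x) = 0:
  Factor: x^4 + 5*x^3 - 2*x^2 - 24*x = x*(x - 2)*(x + 3)*(x + 4) = 0.
  ⇒ x = -4, -3, 0, 2

f''(x) = 4*x^3 + 15*x^2 - 4*x - 24
Second-derivative test at each critical point:
  f''(-4) = -24 < 0 → local maximum
  f''(-3) = 15 > 0 → local minimum
  f''(0) = -24 < 0 → local maximum
  f''(2) = 60 > 0 → local minimum

Critical points: x = -4 (local maximum); x = -3 (local minimum); x = 0 (local maximum); x = 2 (local minimum)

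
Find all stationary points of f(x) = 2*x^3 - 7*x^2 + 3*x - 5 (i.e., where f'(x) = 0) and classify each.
f'(x) = 6*x^2 - 14*x + 3

Solve f'(x) = 0:
  6*x^2 - 14*x + 3 = 0 has no rational roots; quadratic formula: x = (14 ± √124)/12.
  ⇒ x = 7/6 - sqrt(31)/6 ≈ 0.2387, sqrt(31)/6 + 7/6 ≈ 2.0946

f''(x) = 12*x - 14
Second-derivative test at each critical point:
  f''(0.2387) = -11.1355 < 0 → local maximum
  f''(2.0946) = 11.1355 > 0 → local minimum

Critical points: x = 7/6 - sqrt(31)/6 ≈ 0.2387 (local maximum); x = sqrt(31)/6 + 7/6 ≈ 2.0946 (local minimum)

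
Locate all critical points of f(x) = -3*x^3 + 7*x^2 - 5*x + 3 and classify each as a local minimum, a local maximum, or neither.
f'(x) = -9*x^2 + 14*x - 5

Solve f'(x) = 0:
  Factor: -9*x^2 + 14*x - 5 = -(x - 1)*(9*x - 5) = 0.
  ⇒ x = 5/9, 1

f''(x) = 14 - 18*x
Second-derivative test at each critical point:
  f''(5/9) = 4 > 0 → local minimum
  f''(1) = -4 < 0 → local maximum

Critical points: x = 5/9 (local minimum); x = 1 (local maximum)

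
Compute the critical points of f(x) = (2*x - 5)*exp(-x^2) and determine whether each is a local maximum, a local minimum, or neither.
f'(x) = 2*(-x*(2*x - 5) + 1)*exp(-x^2)

Solve f'(x) = 0:
  f'(x) = (-4*x^2 + 10*x + 2)·exp(-x^2) and exp(-x^2) > 0 for every x, so f'(x) = 0 ⇔ -4*x^2 + 10*x + 2 = 0.
  Factor: -4*x^2 + 10*x + 2 = -2*(2*x^2 - 5*x - 1); 2*x^2 - 5*x - 1 = 0 has no rational roots; quadratic formula: x = (5 ± √33)/4.
  ⇒ x = 5/4 - sqrt(33)/4 ≈ -0.1861, 5/4 + sqrt(33)/4 ≈ 2.6861

f''(x) = 2*(2*x^2*(2*x - 5) - 6*x + 5)*exp(-x^2)
Second-derivative test at each critical point:
  f''(-0.1861) = 11.0979 > 0 → local minimum
  f''(2.6861) = -0.0084 < 0 → local maximum

Critical points: x = 5/4 - sqrt(33)/4 ≈ -0.1861 (local minimum); x = 5/4 + sqrt(33)/4 ≈ 2.6861 (local maximum)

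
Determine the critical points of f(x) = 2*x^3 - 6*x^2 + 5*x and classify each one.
f'(x) = 6*x^2 - 12*x + 5

Solve f'(x) = 0:
  6*x^2 - 12*x + 5 = 0 has no rational roots; quadratic formula: x = (12 ± √24)/12.
  ⇒ x = 1 - sqrt(6)/6 ≈ 0.5918, sqrt(6)/6 + 1 ≈ 1.4082

f''(x) = 12*x - 12
Second-derivative test at each critical point:
  f''(0.5918) = -4.8990 < 0 → local maximum
  f''(1.4082) = 4.8990 > 0 → local minimum

Critical points: x = 1 - sqrt(6)/6 ≈ 0.5918 (local maximum); x = sqrt(6)/6 + 1 ≈ 1.4082 (local minimum)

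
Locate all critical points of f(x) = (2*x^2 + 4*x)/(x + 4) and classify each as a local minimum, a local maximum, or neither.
f'(x) = 2*(x^2 + 8*x + 8)/(x^2 + 8*x + 16)

Solve f'(x) = 0:
  f'(x) = 2*(x^2 + 8*x + 8)/(x + 4)^2; the denominator is positive wherever f is defined, so f'(x) = 0 ⇔ 2*x^2 + 16*x + 16 = 0.
  Factor: 2*x^2 + 16*x + 16 = 2*(x^2 + 8*x + 8); x^2 + 8*x + 8 = 0 has no rational roots; quadratic formula: x = (-8 ± √32)/2.
  ⇒ x = -4 - 2*sqrt(2) ≈ -6.8284, -4 + 2*sqrt(2) ≈ -1.1716

f''(x) = 32/(x^3 + 12*x^2 + 48*x + 64)
Second-derivative test at each critical point:
  f''(-6.8284) = -1.4142 < 0 → local maximum
  f''(-1.1716) = 1.4142 > 0 → local minimum

Critical points: x = -4 - 2*sqrt(2) ≈ -6.8284 (local maximum); x = -4 + 2*sqrt(2) ≈ -1.1716 (local minimum)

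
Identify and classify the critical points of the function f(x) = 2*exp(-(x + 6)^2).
f'(x) = 4*(-x - 6)*exp(-(x + 6)^2)

Solve f'(x) = 0:
  f'(x) = (-4*x - 24)·exp(-(x + 6)^2) and exp(-(x + 6)^2) > 0 for every x, so f'(x) = 0 ⇔ -4*x - 24 = 0.
  Factor: -4*x - 24 = -4*(x + 6) = 0.
  ⇒ x = -6

f''(x) = 4*(2*(x + 6)^2 - 1)*exp(-(x + 6)^2)
Second-derivative test at each critical point:
  f''(-6) = -4 < 0 → local maximum

Critical points: x = -6 (local maximum)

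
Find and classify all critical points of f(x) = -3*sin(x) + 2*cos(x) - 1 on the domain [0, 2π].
f'(x) = -2*sin(x) - 3*cos(x)

Solve f'(x) = 0 on [0, 2π]:
  f'(x) = 0 ⇔ -3*cos(x) = 2*sin(x) ⇔ tan(x) = -3/2, i.e. x = arctan(-3/2) + nπ; keep the solutions lying in [0, 2π].
  ⇒ x = pi - atan(3/2) ≈ 2.1588, -atan(3/2) + 2*pi ≈ 5.3004

f''(x) = 3*sin(x) - 2*cos(x)
Second-derivative test at each critical point:
  f''(2.1588) = 3.6056 > 0 → local minimum
  f''(5.3004) = -3.6056 < 0 → local maximum

Critical points: x = pi - atan(3/2) ≈ 2.1588 (local minimum); x = -atan(3/2) + 2*pi ≈ 5.3004 (local maximum)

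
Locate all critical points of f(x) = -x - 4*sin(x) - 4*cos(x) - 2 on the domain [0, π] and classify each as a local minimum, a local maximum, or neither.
f'(x) = -4*sqrt(2)*cos(x + pi/4) - 1

Solve f'(x) = 0 on [0, π]:
  f'(x) = 0 ⇔ 4*sin(x) - 4*cos(x) = 1. Write the left side as R·cos(x + φ) with R = √((-4)² + (-4)²) = 4*sqrt(2), cos φ = -sqrt(2)/2, sin φ = -sqrt(2)/2; then cos(x + φ) = sqrt(2)/8. Solve for x and keep the solutions lying in [0, π].
  ⇒ x = atan((1 + sqrt(31))/(-1 + sqrt(31))) ≈ 0.9631

f''(x) = 4*sqrt(2)*sin(x + pi/4)
Second-derivative test at each critical point:
  f''(0.9631) = 5.5678 > 0 → local minimum

Critical points: x = atan((1 + sqrt(31))/(-1 + sqrt(31))) ≈ 0.9631 (local minimum)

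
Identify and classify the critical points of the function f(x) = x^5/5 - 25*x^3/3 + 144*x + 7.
f'(x) = x^4 - 25*x^2 + 144

Solve f'(x) = 0:
  Factor: x^4 - 25*x^2 + 144 = (x - 4)*(x - 3)*(x + 3)*(x + 4) = 0.
  ⇒ x = -4, -3, 3, 4

f''(x) = 4*x^3 - 50*x
Second-derivative test at each critical point:
  f''(-4) = -56 < 0 → local maximum
  f''(-3) = 42 > 0 → local minimum
  f''(3) = -42 < 0 → local maximum
  f''(4) = 56 > 0 → local minimum

Critical points: x = -4 (local maximum); x = -3 (local minimum); x = 3 (local maximum); x = 4 (local minimum)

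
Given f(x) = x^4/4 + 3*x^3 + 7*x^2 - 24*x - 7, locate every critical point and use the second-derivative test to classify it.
f'(x) = x^3 + 9*x^2 + 14*x - 24

Solve f'(x) = 0:
  Factor: x^3 + 9*x^2 + 14*x - 24 = (x - 1)*(x + 4)*(x + 6) = 0.
  ⇒ x = -6, -4, 1

f''(x) = 3*x^2 + 18*x + 14
Second-derivative test at each critical point:
  f''(-6) = 14 > 0 → local minimum
  f''(-4) = -10 < 0 → local maximum
  f''(1) = 35 > 0 → local minimum

Critical points: x = -6 (local minimum); x = -4 (local maximum); x = 1 (local minimum)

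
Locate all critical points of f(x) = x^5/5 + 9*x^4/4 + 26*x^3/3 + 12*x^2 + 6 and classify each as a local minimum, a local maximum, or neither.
f'(x) = x*(x^3 + 9*x^2 + 26*x + 24)

Solve f'(x) = 0:
  Factor: x^4 + 9*x^3 + 26*x^2 + 24*x = x*(x + 2)*(x + 3)*(x + 4) = 0.
  ⇒ x = -4, -3, -2, 0

f''(x) = 4*x^3 + 27*x^2 + 52*x + 24
Second-derivative test at each critical point:
  f''(-4) = -8 < 0 → local maximum
  f''(-3) = 3 > 0 → local minimum
  f''(-2) = -4 < 0 → local maximum
  f''(0) = 24 > 0 → local minimum

Critical points: x = -4 (local maximum); x = -3 (local minimum); x = -2 (local maximum); x = 0 (local minimum)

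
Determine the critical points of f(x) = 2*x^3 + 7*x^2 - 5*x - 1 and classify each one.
f'(x) = 6*x^2 + 14*x - 5

Solve f'(x) = 0:
  6*x^2 + 14*x - 5 = 0 has no rational roots; quadratic formula: x = (-14 ± √316)/12.
  ⇒ x = -sqrt(79)/6 - 7/6 ≈ -2.6480, -7/6 + sqrt(79)/6 ≈ 0.3147

f''(x) = 12*x + 14
Second-derivative test at each critical point:
  f''(-2.6480) = -17.7764 < 0 → local maximum
  f''(0.3147) = 17.7764 > 0 → local minimum

Critical points: x = -sqrt(79)/6 - 7/6 ≈ -2.6480 (local maximum); x = -7/6 + sqrt(79)/6 ≈ 0.3147 (local minimum)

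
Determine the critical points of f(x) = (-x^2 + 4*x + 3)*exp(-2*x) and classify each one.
f'(x) = 2*(x^2 - 5*x - 1)*exp(-2*x)

Solve f'(x) = 0:
  f'(x) = (2*x^2 - 10*x - 2)·exp(-2*x) and exp(-2*x) > 0 for every x, so f'(x) = 0 ⇔ 2*x^2 - 10*x - 2 = 0.
  Factor: 2*x^2 - 10*x - 2 = 2*(x^2 - 5*x - 1); x^2 - 5*x - 1 = 0 has no rational roots; quadratic formula: x = (5 ± √29)/2.
  ⇒ x = 5/2 - sqrt(29)/2 ≈ -0.1926, 5/2 + sqrt(29)/2 ≈ 5.1926

f''(x) = 2*(-2*x^2 + 12*x - 3)*exp(-2*x)
Second-derivative test at each critical point:
  f''(-0.1926) = -15.8308 < 0 → local maximum
  f''(5.1926) = 3.327e-04 > 0 → local minimum

Critical points: x = 5/2 - sqrt(29)/2 ≈ -0.1926 (local maximum); x = 5/2 + sqrt(29)/2 ≈ 5.1926 (local minimum)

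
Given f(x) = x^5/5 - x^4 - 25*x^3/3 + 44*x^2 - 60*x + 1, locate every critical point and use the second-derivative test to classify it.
f'(x) = x^4 - 4*x^3 - 25*x^2 + 88*x - 60

Solve f'(x) = 0:
  Factor: x^4 - 4*x^3 - 25*x^2 + 88*x - 60 = (x - 6)*(x - 2)*(x - 1)*(x + 5) = 0.
  ⇒ x = -5, 1, 2, 6

f''(x) = 4*x^3 - 12*x^2 - 50*x + 88
Second-derivative test at each critical point:
  f''(-5) = -462 < 0 → local maximum
  f''(1) = 30 > 0 → local minimum
  f''(2) = -28 < 0 → local maximum
  f''(6) = 220 > 0 → local minimum

Critical points: x = -5 (local maximum); x = 1 (local minimum); x = 2 (local maximum); x = 6 (local minimum)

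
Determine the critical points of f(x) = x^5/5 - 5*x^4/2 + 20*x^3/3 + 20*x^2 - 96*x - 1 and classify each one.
f'(x) = x^4 - 10*x^3 + 20*x^2 + 40*x - 96

Solve f'(x) = 0:
  Factor: x^4 - 10*x^3 + 20*x^2 + 40*x - 96 = (x - 6)*(x - 4)*(x - 2)*(x + 2) = 0.
  ⇒ x = -2, 2, 4, 6

f''(x) = 4*x^3 - 30*x^2 + 40*x + 40
Second-derivative test at each critical point:
  f''(-2) = -192 < 0 → local maximum
  f''(2) = 32 > 0 → local minimum
  f''(4) = -24 < 0 → local maximum
  f''(6) = 64 > 0 → local minimum

Critical points: x = -2 (local maximum); x = 2 (local minimum); x = 4 (local maximum); x = 6 (local minimum)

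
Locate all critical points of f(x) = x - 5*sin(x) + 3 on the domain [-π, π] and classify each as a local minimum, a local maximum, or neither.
f'(x) = 1 - 5*cos(x)

Solve f'(x) = 0 on [-π, π]:
  f'(x) = 0 ⇔ cos(x) = 1/5, i.e. x = ±arccos(1/5) + 2nπ; keep the solutions lying in [-π, π].
  ⇒ x = -acos(1/5) ≈ -1.3694, acos(1/5) ≈ 1.3694

f''(x) = 5*sin(x)
Second-derivative test at each critical point:
  f''(-1.3694) = -4.8990 < 0 → local maximum
  f''(1.3694) = 4.8990 > 0 → local minimum

Critical points: x = -acos(1/5) ≈ -1.3694 (local maximum); x = acos(1/5) ≈ 1.3694 (local minimum)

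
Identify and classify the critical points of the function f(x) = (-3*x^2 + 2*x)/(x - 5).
f'(x) = (-3*x^2 + 30*x - 10)/(x^2 - 10*x + 25)

Solve f'(x) = 0:
  f'(x) = -(3*x^2 - 30*x + 10)/(x - 5)^2; the denominator is positive wherever f is defined, so f'(x) = 0 ⇔ -3*x^2 + 30*x - 10 = 0.
  3*x^2 - 30*x + 10 = 0 has no rational roots; quadratic formula: x = (30 ± √780)/6.
  ⇒ x = 5 - sqrt(195)/3 ≈ 0.3453, sqrt(195)/3 + 5 ≈ 9.6547

f''(x) = -130/(x^3 - 15*x^2 + 75*x - 125)
Second-derivative test at each critical point:
  f''(0.3453) = 1.2890 > 0 → local minimum
  f''(9.6547) = -1.2890 < 0 → local maximum

Critical points: x = 5 - sqrt(195)/3 ≈ 0.3453 (local minimum); x = sqrt(195)/3 + 5 ≈ 9.6547 (local maximum)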